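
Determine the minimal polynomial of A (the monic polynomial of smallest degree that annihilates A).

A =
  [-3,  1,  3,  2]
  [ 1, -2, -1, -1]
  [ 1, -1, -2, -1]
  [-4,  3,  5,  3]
x^2 + 2*x + 1

The characteristic polynomial is χ_A(x) = (x + 1)^4, so the eigenvalues are known. The minimal polynomial is
  m_A(x) = Π_λ (x − λ)^{k_λ}
where k_λ is the size of the *largest* Jordan block for λ (equivalently, the smallest k with (A − λI)^k v = 0 for every generalised eigenvector v of λ).

  λ = -1: largest Jordan block has size 2, contributing (x + 1)^2

So m_A(x) = (x + 1)^2 = x^2 + 2*x + 1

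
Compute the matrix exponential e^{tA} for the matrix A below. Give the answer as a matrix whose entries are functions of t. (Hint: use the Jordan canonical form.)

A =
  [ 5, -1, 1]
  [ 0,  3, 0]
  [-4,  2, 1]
e^{tA} =
  [2*t*exp(3*t) + exp(3*t), -t*exp(3*t), t*exp(3*t)]
  [0, exp(3*t), 0]
  [-4*t*exp(3*t), 2*t*exp(3*t), -2*t*exp(3*t) + exp(3*t)]

Strategy: write A = P · J · P⁻¹ where J is a Jordan canonical form, so e^{tA} = P · e^{tJ} · P⁻¹, and e^{tJ} can be computed block-by-block.

A has Jordan form
J =
  [3, 1, 0]
  [0, 3, 0]
  [0, 0, 3]
(up to reordering of blocks).

Per-block formulas:
  For a 1×1 block at λ = 3: exp(t · [3]) = [e^(3t)].
  For a 2×2 Jordan block J_2(3): exp(t · J_2(3)) = e^(3t)·(I + t·N), where N is the 2×2 nilpotent shift.

After assembling e^{tJ} and conjugating by P, we get:

e^{tA} =
  [2*t*exp(3*t) + exp(3*t), -t*exp(3*t), t*exp(3*t)]
  [0, exp(3*t), 0]
  [-4*t*exp(3*t), 2*t*exp(3*t), -2*t*exp(3*t) + exp(3*t)]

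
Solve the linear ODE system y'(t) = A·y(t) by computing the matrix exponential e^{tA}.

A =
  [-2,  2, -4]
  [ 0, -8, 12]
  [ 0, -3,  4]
e^{tA} =
  [exp(-2*t), 2*t*exp(-2*t), -4*t*exp(-2*t)]
  [0, -6*t*exp(-2*t) + exp(-2*t), 12*t*exp(-2*t)]
  [0, -3*t*exp(-2*t), 6*t*exp(-2*t) + exp(-2*t)]

Strategy: write A = P · J · P⁻¹ where J is a Jordan canonical form, so e^{tA} = P · e^{tJ} · P⁻¹, and e^{tJ} can be computed block-by-block.

A has Jordan form
J =
  [-2,  1,  0]
  [ 0, -2,  0]
  [ 0,  0, -2]
(up to reordering of blocks).

Per-block formulas:
  For a 2×2 Jordan block J_2(-2): exp(t · J_2(-2)) = e^(-2t)·(I + t·N), where N is the 2×2 nilpotent shift.
  For a 1×1 block at λ = -2: exp(t · [-2]) = [e^(-2t)].

After assembling e^{tJ} and conjugating by P, we get:

e^{tA} =
  [exp(-2*t), 2*t*exp(-2*t), -4*t*exp(-2*t)]
  [0, -6*t*exp(-2*t) + exp(-2*t), 12*t*exp(-2*t)]
  [0, -3*t*exp(-2*t), 6*t*exp(-2*t) + exp(-2*t)]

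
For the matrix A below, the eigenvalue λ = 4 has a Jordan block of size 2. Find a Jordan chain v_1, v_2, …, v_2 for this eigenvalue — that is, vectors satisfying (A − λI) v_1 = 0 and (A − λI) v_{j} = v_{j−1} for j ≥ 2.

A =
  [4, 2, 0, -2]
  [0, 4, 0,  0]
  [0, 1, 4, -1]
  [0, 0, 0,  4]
A Jordan chain for λ = 4 of length 2:
v_1 = (2, 0, 1, 0)ᵀ
v_2 = (0, 1, 0, 0)ᵀ

Let N = A − (4)·I. We want v_2 with N^2 v_2 = 0 but N^1 v_2 ≠ 0; then v_{j-1} := N · v_j for j = 2, …, 2.

Pick v_2 = (0, 1, 0, 0)ᵀ.
Then v_1 = N · v_2 = (2, 0, 1, 0)ᵀ.

Sanity check: (A − (4)·I) v_1 = (0, 0, 0, 0)ᵀ = 0. ✓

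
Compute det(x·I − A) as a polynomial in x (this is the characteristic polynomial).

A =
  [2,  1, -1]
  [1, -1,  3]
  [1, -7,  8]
x^3 - 9*x^2 + 27*x - 27

Expanding det(x·I − A) (e.g. by cofactor expansion or by noting that A is similar to its Jordan form J, which has the same characteristic polynomial as A) gives
  χ_A(x) = x^3 - 9*x^2 + 27*x - 27
which factors as (x - 3)^3. The eigenvalues (with algebraic multiplicities) are λ = 3 with multiplicity 3.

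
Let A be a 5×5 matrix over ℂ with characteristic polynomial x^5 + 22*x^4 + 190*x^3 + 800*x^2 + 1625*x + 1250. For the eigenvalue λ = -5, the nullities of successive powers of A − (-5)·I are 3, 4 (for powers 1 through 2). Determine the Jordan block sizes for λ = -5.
Block sizes for λ = -5: [2, 1, 1]

From the dimensions of kernels of powers, the number of Jordan blocks of size at least j is d_j − d_{j−1} where d_j = dim ker(N^j) (with d_0 = 0). Computing the differences gives [3, 1].
The number of blocks of size exactly k is (#blocks of size ≥ k) − (#blocks of size ≥ k + 1), so the partition is: 2 block(s) of size 1, 1 block(s) of size 2.
In nonincreasing order the block sizes are [2, 1, 1].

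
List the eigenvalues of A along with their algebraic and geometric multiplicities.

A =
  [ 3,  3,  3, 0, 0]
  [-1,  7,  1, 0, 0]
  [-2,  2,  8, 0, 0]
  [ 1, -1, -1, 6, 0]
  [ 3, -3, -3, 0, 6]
λ = 6: alg = 5, geom = 4

Step 1 — factor the characteristic polynomial to read off the algebraic multiplicities:
  χ_A(x) = (x - 6)^5

Step 2 — compute geometric multiplicities via the rank-nullity identity g(λ) = n − rank(A − λI):
  rank(A − (6)·I) = 1, so dim ker(A − (6)·I) = n − 1 = 4

Summary:
  λ = 6: algebraic multiplicity = 5, geometric multiplicity = 4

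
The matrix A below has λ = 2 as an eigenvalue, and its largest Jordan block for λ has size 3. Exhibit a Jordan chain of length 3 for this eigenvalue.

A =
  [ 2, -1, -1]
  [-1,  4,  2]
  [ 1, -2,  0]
A Jordan chain for λ = 2 of length 3:
v_1 = (0, 1, -1)ᵀ
v_2 = (-1, 2, -2)ᵀ
v_3 = (0, 1, 0)ᵀ

Let N = A − (2)·I. We want v_3 with N^3 v_3 = 0 but N^2 v_3 ≠ 0; then v_{j-1} := N · v_j for j = 3, …, 2.

Pick v_3 = (0, 1, 0)ᵀ.
Then v_2 = N · v_3 = (-1, 2, -2)ᵀ.
Then v_1 = N · v_2 = (0, 1, -1)ᵀ.

Sanity check: (A − (2)·I) v_1 = (0, 0, 0)ᵀ = 0. ✓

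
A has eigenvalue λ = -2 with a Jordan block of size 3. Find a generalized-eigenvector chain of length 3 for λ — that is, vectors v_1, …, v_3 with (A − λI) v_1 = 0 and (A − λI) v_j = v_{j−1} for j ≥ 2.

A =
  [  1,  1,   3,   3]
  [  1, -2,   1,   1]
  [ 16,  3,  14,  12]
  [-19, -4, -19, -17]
A Jordan chain for λ = -2 of length 3:
v_1 = (1, 0, -1, 0)ᵀ
v_2 = (-2, 1, 1, 1)ᵀ
v_3 = (1, -5, 0, 0)ᵀ

Let N = A − (-2)·I. We want v_3 with N^3 v_3 = 0 but N^2 v_3 ≠ 0; then v_{j-1} := N · v_j for j = 3, …, 2.

Pick v_3 = (1, -5, 0, 0)ᵀ.
Then v_2 = N · v_3 = (-2, 1, 1, 1)ᵀ.
Then v_1 = N · v_2 = (1, 0, -1, 0)ᵀ.

Sanity check: (A − (-2)·I) v_1 = (0, 0, 0, 0)ᵀ = 0. ✓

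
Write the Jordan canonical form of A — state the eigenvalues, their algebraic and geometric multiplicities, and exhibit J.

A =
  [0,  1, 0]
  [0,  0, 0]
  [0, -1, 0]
J_2(0) ⊕ J_1(0)

The characteristic polynomial is
  det(x·I − A) = x^3

Eigenvalues and multiplicities (the geometric multiplicity of λ is n − rank(A − λI), which equals the number of Jordan blocks for λ):
  λ = 0: algebraic multiplicity = 3, geometric multiplicity = 2

Determining the block sizes for each eigenvalue:
  λ = 0: 2 blocks summing to 3 forces exactly one block of size 2 and the rest size 1 → block sizes [2, 1]

Assembling the blocks gives a Jordan form
J =
  [0, 1, 0]
  [0, 0, 0]
  [0, 0, 0]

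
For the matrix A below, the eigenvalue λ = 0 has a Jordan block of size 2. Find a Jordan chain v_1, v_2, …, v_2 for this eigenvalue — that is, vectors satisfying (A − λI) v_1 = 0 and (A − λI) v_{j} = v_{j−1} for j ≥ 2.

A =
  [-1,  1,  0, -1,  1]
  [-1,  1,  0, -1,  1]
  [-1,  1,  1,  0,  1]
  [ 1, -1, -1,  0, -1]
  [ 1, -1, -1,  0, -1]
A Jordan chain for λ = 0 of length 2:
v_1 = (-1, -1, -1, 1, 1)ᵀ
v_2 = (1, 0, 0, 0, 0)ᵀ

Let N = A − (0)·I. We want v_2 with N^2 v_2 = 0 but N^1 v_2 ≠ 0; then v_{j-1} := N · v_j for j = 2, …, 2.

Pick v_2 = (1, 0, 0, 0, 0)ᵀ.
Then v_1 = N · v_2 = (-1, -1, -1, 1, 1)ᵀ.

Sanity check: (A − (0)·I) v_1 = (0, 0, 0, 0, 0)ᵀ = 0. ✓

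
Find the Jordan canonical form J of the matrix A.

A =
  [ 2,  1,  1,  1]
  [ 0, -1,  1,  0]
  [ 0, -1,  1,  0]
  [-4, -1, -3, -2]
J_3(0) ⊕ J_1(0)

The characteristic polynomial is
  det(x·I − A) = x^4

Eigenvalues and multiplicities (the geometric multiplicity of λ is n − rank(A − λI), which equals the number of Jordan blocks for λ):
  λ = 0: algebraic multiplicity = 4, geometric multiplicity = 2

Determining the block sizes for each eigenvalue:
  λ = 0: with am = 4 and gm = 2, the partition is not yet determined (e.g. several partitions of 4 into 2 parts exist). Let N = A − (0)·I. Computing rank(N^1) = 2, rank(N^2) = 1, rank(N^3) = 0; the number of blocks of size ≥ j is rank(N^{j−1}) − rank(N^j), giving [2, 1, 1]. So we have 1 block(s) of size 3, 1 block(s) of size 1 → block sizes [3, 1]

Assembling the blocks gives a Jordan form
J =
  [0, 1, 0, 0]
  [0, 0, 1, 0]
  [0, 0, 0, 0]
  [0, 0, 0, 0]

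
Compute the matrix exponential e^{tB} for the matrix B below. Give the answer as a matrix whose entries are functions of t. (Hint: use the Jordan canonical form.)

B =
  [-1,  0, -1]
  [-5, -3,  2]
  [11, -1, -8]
e^{tB} =
  [-t^2*exp(-4*t) + 3*t*exp(-4*t) + exp(-4*t), t^2*exp(-4*t)/2, t^2*exp(-4*t)/2 - t*exp(-4*t)]
  [t^2*exp(-4*t) - 5*t*exp(-4*t), -t^2*exp(-4*t)/2 + t*exp(-4*t) + exp(-4*t), -t^2*exp(-4*t)/2 + 2*t*exp(-4*t)]
  [-3*t^2*exp(-4*t) + 11*t*exp(-4*t), 3*t^2*exp(-4*t)/2 - t*exp(-4*t), 3*t^2*exp(-4*t)/2 - 4*t*exp(-4*t) + exp(-4*t)]

Strategy: write B = P · J · P⁻¹ where J is a Jordan canonical form, so e^{tB} = P · e^{tJ} · P⁻¹, and e^{tJ} can be computed block-by-block.

B has Jordan form
J =
  [-4,  1,  0]
  [ 0, -4,  1]
  [ 0,  0, -4]
(up to reordering of blocks).

Per-block formulas:
  For a 3×3 Jordan block J_3(-4): exp(t · J_3(-4)) = e^(-4t)·(I + t·N + (t^2/2)·N^2), where N is the 3×3 nilpotent shift.

After assembling e^{tJ} and conjugating by P, we get:

e^{tB} =
  [-t^2*exp(-4*t) + 3*t*exp(-4*t) + exp(-4*t), t^2*exp(-4*t)/2, t^2*exp(-4*t)/2 - t*exp(-4*t)]
  [t^2*exp(-4*t) - 5*t*exp(-4*t), -t^2*exp(-4*t)/2 + t*exp(-4*t) + exp(-4*t), -t^2*exp(-4*t)/2 + 2*t*exp(-4*t)]
  [-3*t^2*exp(-4*t) + 11*t*exp(-4*t), 3*t^2*exp(-4*t)/2 - t*exp(-4*t), 3*t^2*exp(-4*t)/2 - 4*t*exp(-4*t) + exp(-4*t)]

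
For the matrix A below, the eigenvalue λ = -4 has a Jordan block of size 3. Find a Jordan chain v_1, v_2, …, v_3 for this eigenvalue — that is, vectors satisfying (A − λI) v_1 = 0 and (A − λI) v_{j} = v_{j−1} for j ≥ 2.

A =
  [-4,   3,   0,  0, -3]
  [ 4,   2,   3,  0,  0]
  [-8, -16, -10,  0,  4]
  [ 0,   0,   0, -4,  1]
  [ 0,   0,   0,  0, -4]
A Jordan chain for λ = -4 of length 3:
v_1 = (12, 0, -16, 0, 0)ᵀ
v_2 = (0, 4, -8, 0, 0)ᵀ
v_3 = (1, 0, 0, 0, 0)ᵀ

Let N = A − (-4)·I. We want v_3 with N^3 v_3 = 0 but N^2 v_3 ≠ 0; then v_{j-1} := N · v_j for j = 3, …, 2.

Pick v_3 = (1, 0, 0, 0, 0)ᵀ.
Then v_2 = N · v_3 = (0, 4, -8, 0, 0)ᵀ.
Then v_1 = N · v_2 = (12, 0, -16, 0, 0)ᵀ.

Sanity check: (A − (-4)·I) v_1 = (0, 0, 0, 0, 0)ᵀ = 0. ✓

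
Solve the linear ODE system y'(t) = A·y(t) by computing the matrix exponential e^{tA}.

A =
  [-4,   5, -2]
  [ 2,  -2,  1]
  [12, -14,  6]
e^{tA} =
  [t^2 - 4*t + 1, -t^2 + 5*t, t^2/2 - 2*t]
  [2*t, 1 - 2*t, t]
  [-2*t^2 + 12*t, 2*t^2 - 14*t, -t^2 + 6*t + 1]

Strategy: write A = P · J · P⁻¹ where J is a Jordan canonical form, so e^{tA} = P · e^{tJ} · P⁻¹, and e^{tJ} can be computed block-by-block.

A has Jordan form
J =
  [0, 1, 0]
  [0, 0, 1]
  [0, 0, 0]
(up to reordering of blocks).

Per-block formulas:
  For a 3×3 Jordan block J_3(0): exp(t · J_3(0)) = e^(0t)·(I + t·N + (t^2/2)·N^2), where N is the 3×3 nilpotent shift.

After assembling e^{tJ} and conjugating by P, we get:

e^{tA} =
  [t^2 - 4*t + 1, -t^2 + 5*t, t^2/2 - 2*t]
  [2*t, 1 - 2*t, t]
  [-2*t^2 + 12*t, 2*t^2 - 14*t, -t^2 + 6*t + 1]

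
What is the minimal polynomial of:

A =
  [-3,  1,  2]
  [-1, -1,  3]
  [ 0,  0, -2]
x^3 + 6*x^2 + 12*x + 8

The characteristic polynomial is χ_A(x) = (x + 2)^3, so the eigenvalues are known. The minimal polynomial is
  m_A(x) = Π_λ (x − λ)^{k_λ}
where k_λ is the size of the *largest* Jordan block for λ (equivalently, the smallest k with (A − λI)^k v = 0 for every generalised eigenvector v of λ).

  λ = -2: largest Jordan block has size 3, contributing (x + 2)^3

So m_A(x) = (x + 2)^3 = x^3 + 6*x^2 + 12*x + 8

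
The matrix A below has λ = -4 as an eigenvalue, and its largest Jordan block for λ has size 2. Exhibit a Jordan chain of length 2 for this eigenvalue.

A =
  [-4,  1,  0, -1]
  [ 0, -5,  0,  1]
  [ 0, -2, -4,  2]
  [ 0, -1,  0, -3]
A Jordan chain for λ = -4 of length 2:
v_1 = (1, -1, -2, -1)ᵀ
v_2 = (0, 1, 0, 0)ᵀ

Let N = A − (-4)·I. We want v_2 with N^2 v_2 = 0 but N^1 v_2 ≠ 0; then v_{j-1} := N · v_j for j = 2, …, 2.

Pick v_2 = (0, 1, 0, 0)ᵀ.
Then v_1 = N · v_2 = (1, -1, -2, -1)ᵀ.

Sanity check: (A − (-4)·I) v_1 = (0, 0, 0, 0)ᵀ = 0. ✓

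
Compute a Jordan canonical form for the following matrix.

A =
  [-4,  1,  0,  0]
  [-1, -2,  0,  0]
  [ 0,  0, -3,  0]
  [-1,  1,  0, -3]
J_2(-3) ⊕ J_1(-3) ⊕ J_1(-3)

The characteristic polynomial is
  det(x·I − A) = x^4 + 12*x^3 + 54*x^2 + 108*x + 81 = (x + 3)^4

Eigenvalues and multiplicities (the geometric multiplicity of λ is n − rank(A − λI), which equals the number of Jordan blocks for λ):
  λ = -3: algebraic multiplicity = 4, geometric multiplicity = 3

Determining the block sizes for each eigenvalue:
  λ = -3: 3 blocks summing to 4 forces exactly one block of size 2 and the rest size 1 → block sizes [2, 1, 1]

Assembling the blocks gives a Jordan form
J =
  [-3,  1,  0,  0]
  [ 0, -3,  0,  0]
  [ 0,  0, -3,  0]
  [ 0,  0,  0, -3]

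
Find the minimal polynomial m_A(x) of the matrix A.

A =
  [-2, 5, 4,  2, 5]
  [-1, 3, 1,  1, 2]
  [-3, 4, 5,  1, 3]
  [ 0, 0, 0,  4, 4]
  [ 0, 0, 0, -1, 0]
x^3 - 6*x^2 + 12*x - 8

The characteristic polynomial is χ_A(x) = (x - 2)^5, so the eigenvalues are known. The minimal polynomial is
  m_A(x) = Π_λ (x − λ)^{k_λ}
where k_λ is the size of the *largest* Jordan block for λ (equivalently, the smallest k with (A − λI)^k v = 0 for every generalised eigenvector v of λ).

  λ = 2: largest Jordan block has size 3, contributing (x − 2)^3

So m_A(x) = (x - 2)^3 = x^3 - 6*x^2 + 12*x - 8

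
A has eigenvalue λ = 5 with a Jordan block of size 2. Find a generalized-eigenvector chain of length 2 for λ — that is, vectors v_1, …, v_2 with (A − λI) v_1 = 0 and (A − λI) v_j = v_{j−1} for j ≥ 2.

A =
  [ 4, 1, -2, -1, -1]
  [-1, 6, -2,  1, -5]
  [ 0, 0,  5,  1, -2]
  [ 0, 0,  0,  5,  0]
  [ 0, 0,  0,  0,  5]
A Jordan chain for λ = 5 of length 2:
v_1 = (-1, -1, 0, 0, 0)ᵀ
v_2 = (1, 0, 0, 0, 0)ᵀ

Let N = A − (5)·I. We want v_2 with N^2 v_2 = 0 but N^1 v_2 ≠ 0; then v_{j-1} := N · v_j for j = 2, …, 2.

Pick v_2 = (1, 0, 0, 0, 0)ᵀ.
Then v_1 = N · v_2 = (-1, -1, 0, 0, 0)ᵀ.

Sanity check: (A − (5)·I) v_1 = (0, 0, 0, 0, 0)ᵀ = 0. ✓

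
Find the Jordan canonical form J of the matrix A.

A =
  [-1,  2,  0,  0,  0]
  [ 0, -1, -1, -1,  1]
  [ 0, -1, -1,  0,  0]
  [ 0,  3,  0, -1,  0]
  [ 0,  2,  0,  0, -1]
J_3(-1) ⊕ J_1(-1) ⊕ J_1(-1)

The characteristic polynomial is
  det(x·I − A) = x^5 + 5*x^4 + 10*x^3 + 10*x^2 + 5*x + 1 = (x + 1)^5

Eigenvalues and multiplicities (the geometric multiplicity of λ is n − rank(A − λI), which equals the number of Jordan blocks for λ):
  λ = -1: algebraic multiplicity = 5, geometric multiplicity = 3

Determining the block sizes for each eigenvalue:
  λ = -1: with am = 5 and gm = 3, the partition is not yet determined (e.g. several partitions of 5 into 3 parts exist). Let N = A − (-1)·I. Computing rank(N^1) = 2, rank(N^2) = 1, rank(N^3) = 0; the number of blocks of size ≥ j is rank(N^{j−1}) − rank(N^j), giving [3, 1, 1]. So we have 1 block(s) of size 3, 2 block(s) of size 1 → block sizes [3, 1, 1]

Assembling the blocks gives a Jordan form
J =
  [-1,  1,  0,  0,  0]
  [ 0, -1,  1,  0,  0]
  [ 0,  0, -1,  0,  0]
  [ 0,  0,  0, -1,  0]
  [ 0,  0,  0,  0, -1]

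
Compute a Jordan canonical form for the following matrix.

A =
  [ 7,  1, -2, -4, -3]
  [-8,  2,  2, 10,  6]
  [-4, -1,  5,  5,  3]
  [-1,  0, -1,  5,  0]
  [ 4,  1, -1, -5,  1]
J_3(4) ⊕ J_1(4) ⊕ J_1(4)

The characteristic polynomial is
  det(x·I − A) = x^5 - 20*x^4 + 160*x^3 - 640*x^2 + 1280*x - 1024 = (x - 4)^5

Eigenvalues and multiplicities (the geometric multiplicity of λ is n − rank(A − λI), which equals the number of Jordan blocks for λ):
  λ = 4: algebraic multiplicity = 5, geometric multiplicity = 3

Determining the block sizes for each eigenvalue:
  λ = 4: with am = 5 and gm = 3, the partition is not yet determined (e.g. several partitions of 5 into 3 parts exist). Let N = A − (4)·I. Computing rank(N^1) = 2, rank(N^2) = 1, rank(N^3) = 0; the number of blocks of size ≥ j is rank(N^{j−1}) − rank(N^j), giving [3, 1, 1]. So we have 1 block(s) of size 3, 2 block(s) of size 1 → block sizes [3, 1, 1]

Assembling the blocks gives a Jordan form
J =
  [4, 1, 0, 0, 0]
  [0, 4, 1, 0, 0]
  [0, 0, 4, 0, 0]
  [0, 0, 0, 4, 0]
  [0, 0, 0, 0, 4]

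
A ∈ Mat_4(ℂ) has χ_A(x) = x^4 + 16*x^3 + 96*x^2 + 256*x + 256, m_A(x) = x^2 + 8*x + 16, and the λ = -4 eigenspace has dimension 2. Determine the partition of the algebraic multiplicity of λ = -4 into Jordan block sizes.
Block sizes for λ = -4: [2, 2]

Step 1 — from the characteristic polynomial, algebraic multiplicity of λ = -4 is 4. From dim ker(A − (-4)·I) = 2, there are exactly 2 Jordan blocks for λ = -4.
Step 2 — from the minimal polynomial, the factor (x + 4)^2 tells us the largest block for λ = -4 has size 2.
Step 3 — with total size 4, 2 blocks, and largest block 2, the block sizes (in nonincreasing order) are [2, 2].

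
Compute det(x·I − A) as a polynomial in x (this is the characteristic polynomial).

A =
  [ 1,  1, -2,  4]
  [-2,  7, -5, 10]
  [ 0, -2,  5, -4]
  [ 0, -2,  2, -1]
x^4 - 12*x^3 + 54*x^2 - 108*x + 81

Expanding det(x·I − A) (e.g. by cofactor expansion or by noting that A is similar to its Jordan form J, which has the same characteristic polynomial as A) gives
  χ_A(x) = x^4 - 12*x^3 + 54*x^2 - 108*x + 81
which factors as (x - 3)^4. The eigenvalues (with algebraic multiplicities) are λ = 3 with multiplicity 4.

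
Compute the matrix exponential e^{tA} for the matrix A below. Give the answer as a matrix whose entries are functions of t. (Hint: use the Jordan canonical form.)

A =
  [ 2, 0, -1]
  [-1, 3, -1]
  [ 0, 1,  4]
e^{tA} =
  [t^2*exp(3*t)/2 - t*exp(3*t) + exp(3*t), -t^2*exp(3*t)/2, -t*exp(3*t)]
  [t^2*exp(3*t)/2 - t*exp(3*t), -t^2*exp(3*t)/2 + exp(3*t), -t*exp(3*t)]
  [-t^2*exp(3*t)/2, t^2*exp(3*t)/2 + t*exp(3*t), t*exp(3*t) + exp(3*t)]

Strategy: write A = P · J · P⁻¹ where J is a Jordan canonical form, so e^{tA} = P · e^{tJ} · P⁻¹, and e^{tJ} can be computed block-by-block.

A has Jordan form
J =
  [3, 1, 0]
  [0, 3, 1]
  [0, 0, 3]
(up to reordering of blocks).

Per-block formulas:
  For a 3×3 Jordan block J_3(3): exp(t · J_3(3)) = e^(3t)·(I + t·N + (t^2/2)·N^2), where N is the 3×3 nilpotent shift.

After assembling e^{tJ} and conjugating by P, we get:

e^{tA} =
  [t^2*exp(3*t)/2 - t*exp(3*t) + exp(3*t), -t^2*exp(3*t)/2, -t*exp(3*t)]
  [t^2*exp(3*t)/2 - t*exp(3*t), -t^2*exp(3*t)/2 + exp(3*t), -t*exp(3*t)]
  [-t^2*exp(3*t)/2, t^2*exp(3*t)/2 + t*exp(3*t), t*exp(3*t) + exp(3*t)]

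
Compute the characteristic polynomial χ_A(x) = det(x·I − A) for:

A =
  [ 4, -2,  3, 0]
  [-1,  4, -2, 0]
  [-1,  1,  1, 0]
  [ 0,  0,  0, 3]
x^4 - 12*x^3 + 54*x^2 - 108*x + 81

Expanding det(x·I − A) (e.g. by cofactor expansion or by noting that A is similar to its Jordan form J, which has the same characteristic polynomial as A) gives
  χ_A(x) = x^4 - 12*x^3 + 54*x^2 - 108*x + 81
which factors as (x - 3)^4. The eigenvalues (with algebraic multiplicities) are λ = 3 with multiplicity 4.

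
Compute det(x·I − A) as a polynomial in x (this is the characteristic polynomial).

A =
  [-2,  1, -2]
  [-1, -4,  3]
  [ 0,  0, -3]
x^3 + 9*x^2 + 27*x + 27

Expanding det(x·I − A) (e.g. by cofactor expansion or by noting that A is similar to its Jordan form J, which has the same characteristic polynomial as A) gives
  χ_A(x) = x^3 + 9*x^2 + 27*x + 27
which factors as (x + 3)^3. The eigenvalues (with algebraic multiplicities) are λ = -3 with multiplicity 3.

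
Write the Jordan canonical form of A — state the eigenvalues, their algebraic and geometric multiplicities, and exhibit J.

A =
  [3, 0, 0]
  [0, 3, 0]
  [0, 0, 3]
J_1(3) ⊕ J_1(3) ⊕ J_1(3)

The characteristic polynomial is
  det(x·I − A) = x^3 - 9*x^2 + 27*x - 27 = (x - 3)^3

Eigenvalues and multiplicities (the geometric multiplicity of λ is n − rank(A − λI), which equals the number of Jordan blocks for λ):
  λ = 3: algebraic multiplicity = 3, geometric multiplicity = 3

Determining the block sizes for each eigenvalue:
  λ = 3: gm = am = 3, so every block has size 1 → block sizes [1, 1, 1]

Assembling the blocks gives a Jordan form
J =
  [3, 0, 0]
  [0, 3, 0]
  [0, 0, 3]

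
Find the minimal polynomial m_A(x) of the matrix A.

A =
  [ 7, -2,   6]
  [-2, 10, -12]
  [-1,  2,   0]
x^2 - 11*x + 30

The characteristic polynomial is χ_A(x) = (x - 6)^2*(x - 5), so the eigenvalues are known. The minimal polynomial is
  m_A(x) = Π_λ (x − λ)^{k_λ}
where k_λ is the size of the *largest* Jordan block for λ (equivalently, the smallest k with (A − λI)^k v = 0 for every generalised eigenvector v of λ).

  λ = 5: largest Jordan block has size 1, contributing (x − 5)
  λ = 6: largest Jordan block has size 1, contributing (x − 6)

So m_A(x) = (x - 6)*(x - 5) = x^2 - 11*x + 30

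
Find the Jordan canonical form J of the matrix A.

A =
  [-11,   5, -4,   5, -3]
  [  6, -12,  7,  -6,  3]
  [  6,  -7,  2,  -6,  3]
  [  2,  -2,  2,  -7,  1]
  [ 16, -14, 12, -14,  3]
J_3(-5) ⊕ J_2(-5)

The characteristic polynomial is
  det(x·I − A) = x^5 + 25*x^4 + 250*x^3 + 1250*x^2 + 3125*x + 3125 = (x + 5)^5

Eigenvalues and multiplicities (the geometric multiplicity of λ is n − rank(A − λI), which equals the number of Jordan blocks for λ):
  λ = -5: algebraic multiplicity = 5, geometric multiplicity = 2

Determining the block sizes for each eigenvalue:
  λ = -5: with am = 5 and gm = 2, the partition is not yet determined (e.g. several partitions of 5 into 2 parts exist). Let N = A − (-5)·I. Computing rank(N^1) = 3, rank(N^2) = 1, rank(N^3) = 0; the number of blocks of size ≥ j is rank(N^{j−1}) − rank(N^j), giving [2, 2, 1]. So we have 1 block(s) of size 3, 1 block(s) of size 2 → block sizes [3, 2]

Assembling the blocks gives a Jordan form
J =
  [-5,  1,  0,  0,  0]
  [ 0, -5,  1,  0,  0]
  [ 0,  0, -5,  0,  0]
  [ 0,  0,  0, -5,  1]
  [ 0,  0,  0,  0, -5]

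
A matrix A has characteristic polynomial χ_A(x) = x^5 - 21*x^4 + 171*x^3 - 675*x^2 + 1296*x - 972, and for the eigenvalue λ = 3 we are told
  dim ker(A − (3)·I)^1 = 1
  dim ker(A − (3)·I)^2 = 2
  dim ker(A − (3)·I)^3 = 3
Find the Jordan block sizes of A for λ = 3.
Block sizes for λ = 3: [3]

From the dimensions of kernels of powers, the number of Jordan blocks of size at least j is d_j − d_{j−1} where d_j = dim ker(N^j) (with d_0 = 0). Computing the differences gives [1, 1, 1].
The number of blocks of size exactly k is (#blocks of size ≥ k) − (#blocks of size ≥ k + 1), so the partition is: 1 block(s) of size 3.
In nonincreasing order the block sizes are [3].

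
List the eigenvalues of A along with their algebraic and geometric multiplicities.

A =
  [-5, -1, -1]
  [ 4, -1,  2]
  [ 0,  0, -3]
λ = -3: alg = 3, geom = 2

Step 1 — factor the characteristic polynomial to read off the algebraic multiplicities:
  χ_A(x) = (x + 3)^3

Step 2 — compute geometric multiplicities via the rank-nullity identity g(λ) = n − rank(A − λI):
  rank(A − (-3)·I) = 1, so dim ker(A − (-3)·I) = n − 1 = 2

Summary:
  λ = -3: algebraic multiplicity = 3, geometric multiplicity = 2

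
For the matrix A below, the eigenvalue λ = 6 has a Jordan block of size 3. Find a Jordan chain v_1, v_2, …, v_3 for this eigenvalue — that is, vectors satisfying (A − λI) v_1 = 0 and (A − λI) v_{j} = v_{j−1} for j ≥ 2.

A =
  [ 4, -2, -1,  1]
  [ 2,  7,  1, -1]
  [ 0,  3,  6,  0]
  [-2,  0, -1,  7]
A Jordan chain for λ = 6 of length 3:
v_1 = (-2, 0, 6, 2)ᵀ
v_2 = (-2, 2, 0, -2)ᵀ
v_3 = (1, 0, 0, 0)ᵀ

Let N = A − (6)·I. We want v_3 with N^3 v_3 = 0 but N^2 v_3 ≠ 0; then v_{j-1} := N · v_j for j = 3, …, 2.

Pick v_3 = (1, 0, 0, 0)ᵀ.
Then v_2 = N · v_3 = (-2, 2, 0, -2)ᵀ.
Then v_1 = N · v_2 = (-2, 0, 6, 2)ᵀ.

Sanity check: (A − (6)·I) v_1 = (0, 0, 0, 0)ᵀ = 0. ✓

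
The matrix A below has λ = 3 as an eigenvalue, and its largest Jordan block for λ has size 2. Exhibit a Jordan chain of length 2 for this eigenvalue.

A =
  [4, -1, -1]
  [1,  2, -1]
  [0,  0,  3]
A Jordan chain for λ = 3 of length 2:
v_1 = (1, 1, 0)ᵀ
v_2 = (1, 0, 0)ᵀ

Let N = A − (3)·I. We want v_2 with N^2 v_2 = 0 but N^1 v_2 ≠ 0; then v_{j-1} := N · v_j for j = 2, …, 2.

Pick v_2 = (1, 0, 0)ᵀ.
Then v_1 = N · v_2 = (1, 1, 0)ᵀ.

Sanity check: (A − (3)·I) v_1 = (0, 0, 0)ᵀ = 0. ✓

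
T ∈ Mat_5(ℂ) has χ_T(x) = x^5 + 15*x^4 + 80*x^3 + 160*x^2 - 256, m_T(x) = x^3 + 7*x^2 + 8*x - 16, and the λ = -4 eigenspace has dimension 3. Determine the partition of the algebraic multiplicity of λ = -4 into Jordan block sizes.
Block sizes for λ = -4: [2, 1, 1]

Step 1 — from the characteristic polynomial, algebraic multiplicity of λ = -4 is 4. From dim ker(T − (-4)·I) = 3, there are exactly 3 Jordan blocks for λ = -4.
Step 2 — from the minimal polynomial, the factor (x + 4)^2 tells us the largest block for λ = -4 has size 2.
Step 3 — with total size 4, 3 blocks, and largest block 2, the block sizes (in nonincreasing order) are [2, 1, 1].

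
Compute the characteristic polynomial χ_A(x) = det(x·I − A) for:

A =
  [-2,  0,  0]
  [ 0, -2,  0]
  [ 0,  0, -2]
x^3 + 6*x^2 + 12*x + 8

Expanding det(x·I − A) (e.g. by cofactor expansion or by noting that A is similar to its Jordan form J, which has the same characteristic polynomial as A) gives
  χ_A(x) = x^3 + 6*x^2 + 12*x + 8
which factors as (x + 2)^3. The eigenvalues (with algebraic multiplicities) are λ = -2 with multiplicity 3.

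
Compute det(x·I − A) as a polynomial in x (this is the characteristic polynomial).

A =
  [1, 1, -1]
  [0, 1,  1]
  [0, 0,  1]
x^3 - 3*x^2 + 3*x - 1

Expanding det(x·I − A) (e.g. by cofactor expansion or by noting that A is similar to its Jordan form J, which has the same characteristic polynomial as A) gives
  χ_A(x) = x^3 - 3*x^2 + 3*x - 1
which factors as (x - 1)^3. The eigenvalues (with algebraic multiplicities) are λ = 1 with multiplicity 3.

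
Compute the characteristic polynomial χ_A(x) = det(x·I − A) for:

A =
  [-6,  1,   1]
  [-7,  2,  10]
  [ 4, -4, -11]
x^3 + 15*x^2 + 75*x + 125

Expanding det(x·I − A) (e.g. by cofactor expansion or by noting that A is similar to its Jordan form J, which has the same characteristic polynomial as A) gives
  χ_A(x) = x^3 + 15*x^2 + 75*x + 125
which factors as (x + 5)^3. The eigenvalues (with algebraic multiplicities) are λ = -5 with multiplicity 3.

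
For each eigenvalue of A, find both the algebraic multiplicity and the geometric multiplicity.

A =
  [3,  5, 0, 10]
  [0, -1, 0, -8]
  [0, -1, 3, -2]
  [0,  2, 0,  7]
λ = 3: alg = 4, geom = 3

Step 1 — factor the characteristic polynomial to read off the algebraic multiplicities:
  χ_A(x) = (x - 3)^4

Step 2 — compute geometric multiplicities via the rank-nullity identity g(λ) = n − rank(A − λI):
  rank(A − (3)·I) = 1, so dim ker(A − (3)·I) = n − 1 = 3

Summary:
  λ = 3: algebraic multiplicity = 4, geometric multiplicity = 3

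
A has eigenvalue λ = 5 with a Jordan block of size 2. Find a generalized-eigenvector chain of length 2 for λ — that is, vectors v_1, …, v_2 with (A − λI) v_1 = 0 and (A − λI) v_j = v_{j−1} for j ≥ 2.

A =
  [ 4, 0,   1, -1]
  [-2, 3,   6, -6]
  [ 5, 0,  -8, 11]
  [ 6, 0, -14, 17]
A Jordan chain for λ = 5 of length 2:
v_1 = (-4, -8, 12, 16)ᵀ
v_2 = (5, 2, 1, 0)ᵀ

Let N = A − (5)·I. We want v_2 with N^2 v_2 = 0 but N^1 v_2 ≠ 0; then v_{j-1} := N · v_j for j = 2, …, 2.

Pick v_2 = (5, 2, 1, 0)ᵀ.
Then v_1 = N · v_2 = (-4, -8, 12, 16)ᵀ.

Sanity check: (A − (5)·I) v_1 = (0, 0, 0, 0)ᵀ = 0. ✓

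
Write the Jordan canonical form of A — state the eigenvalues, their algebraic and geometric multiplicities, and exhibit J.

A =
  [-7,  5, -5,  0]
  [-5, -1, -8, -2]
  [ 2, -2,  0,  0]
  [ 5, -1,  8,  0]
J_3(-2) ⊕ J_1(-2)

The characteristic polynomial is
  det(x·I − A) = x^4 + 8*x^3 + 24*x^2 + 32*x + 16 = (x + 2)^4

Eigenvalues and multiplicities (the geometric multiplicity of λ is n − rank(A − λI), which equals the number of Jordan blocks for λ):
  λ = -2: algebraic multiplicity = 4, geometric multiplicity = 2

Determining the block sizes for each eigenvalue:
  λ = -2: with am = 4 and gm = 2, the partition is not yet determined (e.g. several partitions of 4 into 2 parts exist). Let N = A − (-2)·I. Computing rank(N^1) = 2, rank(N^2) = 1, rank(N^3) = 0; the number of blocks of size ≥ j is rank(N^{j−1}) − rank(N^j), giving [2, 1, 1]. So we have 1 block(s) of size 3, 1 block(s) of size 1 → block sizes [3, 1]

Assembling the blocks gives a Jordan form
J =
  [-2,  1,  0,  0]
  [ 0, -2,  1,  0]
  [ 0,  0, -2,  0]
  [ 0,  0,  0, -2]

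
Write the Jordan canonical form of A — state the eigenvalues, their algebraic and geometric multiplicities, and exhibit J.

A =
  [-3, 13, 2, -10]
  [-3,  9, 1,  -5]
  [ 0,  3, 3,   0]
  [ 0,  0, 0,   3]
J_3(3) ⊕ J_1(3)

The characteristic polynomial is
  det(x·I − A) = x^4 - 12*x^3 + 54*x^2 - 108*x + 81 = (x - 3)^4

Eigenvalues and multiplicities (the geometric multiplicity of λ is n − rank(A − λI), which equals the number of Jordan blocks for λ):
  λ = 3: algebraic multiplicity = 4, geometric multiplicity = 2

Determining the block sizes for each eigenvalue:
  λ = 3: with am = 4 and gm = 2, the partition is not yet determined (e.g. several partitions of 4 into 2 parts exist). Let N = A − (3)·I. Computing rank(N^1) = 2, rank(N^2) = 1, rank(N^3) = 0; the number of blocks of size ≥ j is rank(N^{j−1}) − rank(N^j), giving [2, 1, 1]. So we have 1 block(s) of size 3, 1 block(s) of size 1 → block sizes [3, 1]

Assembling the blocks gives a Jordan form
J =
  [3, 1, 0, 0]
  [0, 3, 1, 0]
  [0, 0, 3, 0]
  [0, 0, 0, 3]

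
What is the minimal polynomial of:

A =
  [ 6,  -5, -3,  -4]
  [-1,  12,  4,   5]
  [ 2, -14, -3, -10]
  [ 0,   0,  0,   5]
x^3 - 15*x^2 + 75*x - 125

The characteristic polynomial is χ_A(x) = (x - 5)^4, so the eigenvalues are known. The minimal polynomial is
  m_A(x) = Π_λ (x − λ)^{k_λ}
where k_λ is the size of the *largest* Jordan block for λ (equivalently, the smallest k with (A − λI)^k v = 0 for every generalised eigenvector v of λ).

  λ = 5: largest Jordan block has size 3, contributing (x − 5)^3

So m_A(x) = (x - 5)^3 = x^3 - 15*x^2 + 75*x - 125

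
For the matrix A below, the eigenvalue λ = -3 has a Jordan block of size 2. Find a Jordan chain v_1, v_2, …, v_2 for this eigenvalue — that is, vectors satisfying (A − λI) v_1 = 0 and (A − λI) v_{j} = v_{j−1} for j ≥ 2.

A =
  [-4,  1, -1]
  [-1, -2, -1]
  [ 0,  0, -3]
A Jordan chain for λ = -3 of length 2:
v_1 = (-1, -1, 0)ᵀ
v_2 = (1, 0, 0)ᵀ

Let N = A − (-3)·I. We want v_2 with N^2 v_2 = 0 but N^1 v_2 ≠ 0; then v_{j-1} := N · v_j for j = 2, …, 2.

Pick v_2 = (1, 0, 0)ᵀ.
Then v_1 = N · v_2 = (-1, -1, 0)ᵀ.

Sanity check: (A − (-3)·I) v_1 = (0, 0, 0)ᵀ = 0. ✓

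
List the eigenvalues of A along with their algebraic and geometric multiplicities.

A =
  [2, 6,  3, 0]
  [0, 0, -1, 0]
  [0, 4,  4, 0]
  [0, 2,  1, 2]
λ = 2: alg = 4, geom = 3

Step 1 — factor the characteristic polynomial to read off the algebraic multiplicities:
  χ_A(x) = (x - 2)^4

Step 2 — compute geometric multiplicities via the rank-nullity identity g(λ) = n − rank(A − λI):
  rank(A − (2)·I) = 1, so dim ker(A − (2)·I) = n − 1 = 3

Summary:
  λ = 2: algebraic multiplicity = 4, geometric multiplicity = 3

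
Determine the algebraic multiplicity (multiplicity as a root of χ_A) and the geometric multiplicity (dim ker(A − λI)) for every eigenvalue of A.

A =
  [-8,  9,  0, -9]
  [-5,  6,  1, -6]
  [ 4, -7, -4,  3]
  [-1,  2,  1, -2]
λ = -2: alg = 4, geom = 2

Step 1 — factor the characteristic polynomial to read off the algebraic multiplicities:
  χ_A(x) = (x + 2)^4

Step 2 — compute geometric multiplicities via the rank-nullity identity g(λ) = n − rank(A − λI):
  rank(A − (-2)·I) = 2, so dim ker(A − (-2)·I) = n − 2 = 2

Summary:
  λ = -2: algebraic multiplicity = 4, geometric multiplicity = 2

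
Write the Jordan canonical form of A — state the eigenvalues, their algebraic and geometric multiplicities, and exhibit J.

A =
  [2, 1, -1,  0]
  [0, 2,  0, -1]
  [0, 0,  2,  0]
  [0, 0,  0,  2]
J_3(2) ⊕ J_1(2)

The characteristic polynomial is
  det(x·I − A) = x^4 - 8*x^3 + 24*x^2 - 32*x + 16 = (x - 2)^4

Eigenvalues and multiplicities (the geometric multiplicity of λ is n − rank(A − λI), which equals the number of Jordan blocks for λ):
  λ = 2: algebraic multiplicity = 4, geometric multiplicity = 2

Determining the block sizes for each eigenvalue:
  λ = 2: with am = 4 and gm = 2, the partition is not yet determined (e.g. several partitions of 4 into 2 parts exist). Let N = A − (2)·I. Computing rank(N^1) = 2, rank(N^2) = 1, rank(N^3) = 0; the number of blocks of size ≥ j is rank(N^{j−1}) − rank(N^j), giving [2, 1, 1]. So we have 1 block(s) of size 3, 1 block(s) of size 1 → block sizes [3, 1]

Assembling the blocks gives a Jordan form
J =
  [2, 1, 0, 0]
  [0, 2, 1, 0]
  [0, 0, 2, 0]
  [0, 0, 0, 2]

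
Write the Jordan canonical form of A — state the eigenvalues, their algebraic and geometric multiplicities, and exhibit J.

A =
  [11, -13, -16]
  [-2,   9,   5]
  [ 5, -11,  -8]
J_3(4)

The characteristic polynomial is
  det(x·I − A) = x^3 - 12*x^2 + 48*x - 64 = (x - 4)^3

Eigenvalues and multiplicities (the geometric multiplicity of λ is n − rank(A − λI), which equals the number of Jordan blocks for λ):
  λ = 4: algebraic multiplicity = 3, geometric multiplicity = 1

Determining the block sizes for each eigenvalue:
  λ = 4: one block (gm = 1), so the single block has size am = 3 → block sizes [3]

Assembling the blocks gives a Jordan form
J =
  [4, 1, 0]
  [0, 4, 1]
  [0, 0, 4]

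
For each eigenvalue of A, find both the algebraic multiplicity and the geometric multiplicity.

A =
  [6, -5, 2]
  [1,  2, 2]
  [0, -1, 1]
λ = 3: alg = 3, geom = 1

Step 1 — factor the characteristic polynomial to read off the algebraic multiplicities:
  χ_A(x) = (x - 3)^3

Step 2 — compute geometric multiplicities via the rank-nullity identity g(λ) = n − rank(A − λI):
  rank(A − (3)·I) = 2, so dim ker(A − (3)·I) = n − 2 = 1

Summary:
  λ = 3: algebraic multiplicity = 3, geometric multiplicity = 1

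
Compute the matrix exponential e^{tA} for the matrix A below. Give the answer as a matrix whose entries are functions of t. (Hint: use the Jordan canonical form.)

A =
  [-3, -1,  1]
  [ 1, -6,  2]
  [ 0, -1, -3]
e^{tA} =
  [t*exp(-4*t) + exp(-4*t), -t*exp(-4*t), t*exp(-4*t)]
  [-t^2*exp(-4*t)/2 + t*exp(-4*t), t^2*exp(-4*t)/2 - 2*t*exp(-4*t) + exp(-4*t), -t^2*exp(-4*t)/2 + 2*t*exp(-4*t)]
  [-t^2*exp(-4*t)/2, t^2*exp(-4*t)/2 - t*exp(-4*t), -t^2*exp(-4*t)/2 + t*exp(-4*t) + exp(-4*t)]

Strategy: write A = P · J · P⁻¹ where J is a Jordan canonical form, so e^{tA} = P · e^{tJ} · P⁻¹, and e^{tJ} can be computed block-by-block.

A has Jordan form
J =
  [-4,  1,  0]
  [ 0, -4,  1]
  [ 0,  0, -4]
(up to reordering of blocks).

Per-block formulas:
  For a 3×3 Jordan block J_3(-4): exp(t · J_3(-4)) = e^(-4t)·(I + t·N + (t^2/2)·N^2), where N is the 3×3 nilpotent shift.

After assembling e^{tJ} and conjugating by P, we get:

e^{tA} =
  [t*exp(-4*t) + exp(-4*t), -t*exp(-4*t), t*exp(-4*t)]
  [-t^2*exp(-4*t)/2 + t*exp(-4*t), t^2*exp(-4*t)/2 - 2*t*exp(-4*t) + exp(-4*t), -t^2*exp(-4*t)/2 + 2*t*exp(-4*t)]
  [-t^2*exp(-4*t)/2, t^2*exp(-4*t)/2 - t*exp(-4*t), -t^2*exp(-4*t)/2 + t*exp(-4*t) + exp(-4*t)]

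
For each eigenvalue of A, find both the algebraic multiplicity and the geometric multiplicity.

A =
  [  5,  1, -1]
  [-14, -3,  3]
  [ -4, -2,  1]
λ = 1: alg = 3, geom = 1

Step 1 — factor the characteristic polynomial to read off the algebraic multiplicities:
  χ_A(x) = (x - 1)^3

Step 2 — compute geometric multiplicities via the rank-nullity identity g(λ) = n − rank(A − λI):
  rank(A − (1)·I) = 2, so dim ker(A − (1)·I) = n − 2 = 1

Summary:
  λ = 1: algebraic multiplicity = 3, geometric multiplicity = 1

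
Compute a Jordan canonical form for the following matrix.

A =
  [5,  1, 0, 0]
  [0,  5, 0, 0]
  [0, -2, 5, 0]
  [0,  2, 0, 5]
J_2(5) ⊕ J_1(5) ⊕ J_1(5)

The characteristic polynomial is
  det(x·I − A) = x^4 - 20*x^3 + 150*x^2 - 500*x + 625 = (x - 5)^4

Eigenvalues and multiplicities (the geometric multiplicity of λ is n − rank(A − λI), which equals the number of Jordan blocks for λ):
  λ = 5: algebraic multiplicity = 4, geometric multiplicity = 3

Determining the block sizes for each eigenvalue:
  λ = 5: 3 blocks summing to 4 forces exactly one block of size 2 and the rest size 1 → block sizes [2, 1, 1]

Assembling the blocks gives a Jordan form
J =
  [5, 1, 0, 0]
  [0, 5, 0, 0]
  [0, 0, 5, 0]
  [0, 0, 0, 5]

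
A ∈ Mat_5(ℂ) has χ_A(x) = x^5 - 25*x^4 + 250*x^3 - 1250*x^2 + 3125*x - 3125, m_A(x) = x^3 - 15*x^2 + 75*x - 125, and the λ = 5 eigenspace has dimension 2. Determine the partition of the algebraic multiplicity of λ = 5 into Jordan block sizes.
Block sizes for λ = 5: [3, 2]

Step 1 — from the characteristic polynomial, algebraic multiplicity of λ = 5 is 5. From dim ker(A − (5)·I) = 2, there are exactly 2 Jordan blocks for λ = 5.
Step 2 — from the minimal polynomial, the factor (x − 5)^3 tells us the largest block for λ = 5 has size 3.
Step 3 — with total size 5, 2 blocks, and largest block 3, the block sizes (in nonincreasing order) are [3, 2].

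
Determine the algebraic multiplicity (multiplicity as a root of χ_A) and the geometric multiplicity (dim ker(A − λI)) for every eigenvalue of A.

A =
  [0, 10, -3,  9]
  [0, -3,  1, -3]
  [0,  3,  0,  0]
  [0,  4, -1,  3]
λ = 0: alg = 4, geom = 2

Step 1 — factor the characteristic polynomial to read off the algebraic multiplicities:
  χ_A(x) = x^4

Step 2 — compute geometric multiplicities via the rank-nullity identity g(λ) = n − rank(A − λI):
  rank(A − (0)·I) = 2, so dim ker(A − (0)·I) = n − 2 = 2

Summary:
  λ = 0: algebraic multiplicity = 4, geometric multiplicity = 2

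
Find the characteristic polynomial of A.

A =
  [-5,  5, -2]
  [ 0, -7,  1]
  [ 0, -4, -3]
x^3 + 15*x^2 + 75*x + 125

Expanding det(x·I − A) (e.g. by cofactor expansion or by noting that A is similar to its Jordan form J, which has the same characteristic polynomial as A) gives
  χ_A(x) = x^3 + 15*x^2 + 75*x + 125
which factors as (x + 5)^3. The eigenvalues (with algebraic multiplicities) are λ = -5 with multiplicity 3.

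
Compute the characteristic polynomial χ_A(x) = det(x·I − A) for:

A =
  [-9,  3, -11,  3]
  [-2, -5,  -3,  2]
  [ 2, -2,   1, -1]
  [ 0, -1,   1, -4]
x^4 + 17*x^3 + 108*x^2 + 304*x + 320

Expanding det(x·I − A) (e.g. by cofactor expansion or by noting that A is similar to its Jordan form J, which has the same characteristic polynomial as A) gives
  χ_A(x) = x^4 + 17*x^3 + 108*x^2 + 304*x + 320
which factors as (x + 4)^3*(x + 5). The eigenvalues (with algebraic multiplicities) are λ = -5 with multiplicity 1, λ = -4 with multiplicity 3.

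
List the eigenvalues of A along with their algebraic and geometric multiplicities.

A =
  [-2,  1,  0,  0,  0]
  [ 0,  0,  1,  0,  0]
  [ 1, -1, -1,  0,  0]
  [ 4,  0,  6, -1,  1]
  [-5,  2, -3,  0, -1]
λ = -1: alg = 5, geom = 2

Step 1 — factor the characteristic polynomial to read off the algebraic multiplicities:
  χ_A(x) = (x + 1)^5

Step 2 — compute geometric multiplicities via the rank-nullity identity g(λ) = n − rank(A − λI):
  rank(A − (-1)·I) = 3, so dim ker(A − (-1)·I) = n − 3 = 2

Summary:
  λ = -1: algebraic multiplicity = 5, geometric multiplicity = 2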